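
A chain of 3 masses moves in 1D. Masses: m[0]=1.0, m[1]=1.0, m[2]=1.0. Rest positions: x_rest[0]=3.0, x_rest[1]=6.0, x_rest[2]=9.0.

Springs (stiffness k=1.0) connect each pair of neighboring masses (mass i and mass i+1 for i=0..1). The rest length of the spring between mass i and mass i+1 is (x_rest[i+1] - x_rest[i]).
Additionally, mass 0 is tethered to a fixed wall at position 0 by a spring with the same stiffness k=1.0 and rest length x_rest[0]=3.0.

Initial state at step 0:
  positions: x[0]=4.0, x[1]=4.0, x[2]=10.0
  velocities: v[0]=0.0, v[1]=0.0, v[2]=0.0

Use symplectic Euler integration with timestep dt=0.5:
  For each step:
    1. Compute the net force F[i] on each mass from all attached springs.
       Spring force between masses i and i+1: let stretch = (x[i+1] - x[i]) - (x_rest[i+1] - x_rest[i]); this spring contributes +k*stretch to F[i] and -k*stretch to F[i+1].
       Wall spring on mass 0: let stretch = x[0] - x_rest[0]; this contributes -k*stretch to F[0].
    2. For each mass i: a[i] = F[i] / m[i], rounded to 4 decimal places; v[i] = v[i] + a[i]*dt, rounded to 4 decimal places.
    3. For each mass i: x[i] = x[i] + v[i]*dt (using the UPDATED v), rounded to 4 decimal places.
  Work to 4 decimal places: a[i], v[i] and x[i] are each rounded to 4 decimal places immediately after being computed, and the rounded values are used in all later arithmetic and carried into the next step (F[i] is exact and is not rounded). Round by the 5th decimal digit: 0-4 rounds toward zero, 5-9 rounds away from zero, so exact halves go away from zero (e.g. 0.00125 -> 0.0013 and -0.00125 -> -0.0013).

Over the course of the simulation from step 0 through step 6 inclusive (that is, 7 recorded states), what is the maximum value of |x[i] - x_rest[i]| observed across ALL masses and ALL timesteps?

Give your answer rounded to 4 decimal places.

Answer: 2.0157

Derivation:
Step 0: x=[4.0000 4.0000 10.0000] v=[0.0000 0.0000 0.0000]
Step 1: x=[3.0000 5.5000 9.2500] v=[-2.0000 3.0000 -1.5000]
Step 2: x=[1.8750 7.3125 8.3125] v=[-2.2500 3.6250 -1.8750]
Step 3: x=[1.6406 8.0157 7.8750] v=[-0.4688 1.4063 -0.8750]
Step 4: x=[2.5899 7.0899 8.2227] v=[1.8985 -1.8516 0.6954]
Step 5: x=[4.0167 5.3223 9.0372] v=[2.8536 -3.5352 1.6290]
Step 6: x=[4.7658 4.1570 9.6730] v=[1.4981 -2.3306 1.2716]
Max displacement = 2.0157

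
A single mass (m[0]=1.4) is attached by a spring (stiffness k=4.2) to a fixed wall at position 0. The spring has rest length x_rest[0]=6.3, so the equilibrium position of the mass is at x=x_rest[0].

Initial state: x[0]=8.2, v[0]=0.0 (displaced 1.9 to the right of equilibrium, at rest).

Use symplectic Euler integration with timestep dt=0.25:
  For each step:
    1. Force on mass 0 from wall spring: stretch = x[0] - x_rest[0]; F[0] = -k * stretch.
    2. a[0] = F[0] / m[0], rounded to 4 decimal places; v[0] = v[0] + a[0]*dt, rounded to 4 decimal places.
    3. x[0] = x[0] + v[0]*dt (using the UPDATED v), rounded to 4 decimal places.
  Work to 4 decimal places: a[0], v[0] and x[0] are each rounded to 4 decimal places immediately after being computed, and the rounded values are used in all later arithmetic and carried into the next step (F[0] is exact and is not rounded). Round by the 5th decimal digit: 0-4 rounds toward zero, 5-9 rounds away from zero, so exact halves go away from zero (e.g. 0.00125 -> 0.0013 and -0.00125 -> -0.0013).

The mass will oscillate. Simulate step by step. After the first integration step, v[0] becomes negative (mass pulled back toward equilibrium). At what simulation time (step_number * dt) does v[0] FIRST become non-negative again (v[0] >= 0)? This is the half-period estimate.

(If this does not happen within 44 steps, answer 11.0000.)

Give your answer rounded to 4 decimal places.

Answer: 2.0000

Derivation:
Step 0: x=[8.2000] v=[0.0000]
Step 1: x=[7.8438] v=[-1.4250]
Step 2: x=[7.1981] v=[-2.5829]
Step 3: x=[6.3840] v=[-3.2565]
Step 4: x=[5.5541] v=[-3.3195]
Step 5: x=[4.8641] v=[-2.7601]
Step 6: x=[4.4433] v=[-1.6832]
Step 7: x=[4.3706] v=[-0.2907]
Step 8: x=[4.6597] v=[1.1564]
First v>=0 after going negative at step 8, time=2.0000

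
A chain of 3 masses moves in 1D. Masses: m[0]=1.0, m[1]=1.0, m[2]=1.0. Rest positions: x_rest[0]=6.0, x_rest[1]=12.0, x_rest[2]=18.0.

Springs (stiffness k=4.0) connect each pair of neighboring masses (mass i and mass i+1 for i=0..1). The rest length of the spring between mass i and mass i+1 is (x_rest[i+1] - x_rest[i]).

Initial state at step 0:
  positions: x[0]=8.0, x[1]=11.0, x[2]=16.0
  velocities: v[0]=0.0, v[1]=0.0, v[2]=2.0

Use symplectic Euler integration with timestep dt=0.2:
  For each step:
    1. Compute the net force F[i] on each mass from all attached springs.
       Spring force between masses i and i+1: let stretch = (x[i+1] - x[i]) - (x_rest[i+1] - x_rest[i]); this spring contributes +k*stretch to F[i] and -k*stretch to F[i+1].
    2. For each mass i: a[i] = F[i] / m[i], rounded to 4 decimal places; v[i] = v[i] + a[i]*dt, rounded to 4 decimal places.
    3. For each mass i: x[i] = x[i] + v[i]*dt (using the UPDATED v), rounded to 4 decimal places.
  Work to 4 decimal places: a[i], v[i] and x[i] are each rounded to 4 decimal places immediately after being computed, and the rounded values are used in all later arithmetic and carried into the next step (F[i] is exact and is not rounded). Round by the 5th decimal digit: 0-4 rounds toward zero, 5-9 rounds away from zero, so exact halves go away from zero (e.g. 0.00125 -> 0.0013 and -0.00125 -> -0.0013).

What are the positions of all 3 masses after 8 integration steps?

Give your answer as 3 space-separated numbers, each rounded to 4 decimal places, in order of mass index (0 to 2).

Answer: 5.0959 12.1681 20.9360

Derivation:
Step 0: x=[8.0000 11.0000 16.0000] v=[0.0000 0.0000 2.0000]
Step 1: x=[7.5200 11.3200 16.5600] v=[-2.4000 1.6000 2.8000]
Step 2: x=[6.6880 11.8704 17.2416] v=[-4.1600 2.7520 3.4080]
Step 3: x=[5.7252 12.4510 18.0238] v=[-4.8141 2.9030 3.9110]
Step 4: x=[4.8785 12.8471 18.8744] v=[-4.2335 1.9806 4.2528]
Step 5: x=[4.3468 12.9326 19.7206] v=[-2.6586 0.4276 4.2310]
Step 6: x=[4.2288 12.7305 20.4407] v=[-0.5900 -1.0106 3.6006]
Step 7: x=[4.5111 12.4017 20.8872] v=[1.4114 -1.6438 2.2324]
Step 8: x=[5.0959 12.1681 20.9360] v=[2.9239 -1.1679 0.2440]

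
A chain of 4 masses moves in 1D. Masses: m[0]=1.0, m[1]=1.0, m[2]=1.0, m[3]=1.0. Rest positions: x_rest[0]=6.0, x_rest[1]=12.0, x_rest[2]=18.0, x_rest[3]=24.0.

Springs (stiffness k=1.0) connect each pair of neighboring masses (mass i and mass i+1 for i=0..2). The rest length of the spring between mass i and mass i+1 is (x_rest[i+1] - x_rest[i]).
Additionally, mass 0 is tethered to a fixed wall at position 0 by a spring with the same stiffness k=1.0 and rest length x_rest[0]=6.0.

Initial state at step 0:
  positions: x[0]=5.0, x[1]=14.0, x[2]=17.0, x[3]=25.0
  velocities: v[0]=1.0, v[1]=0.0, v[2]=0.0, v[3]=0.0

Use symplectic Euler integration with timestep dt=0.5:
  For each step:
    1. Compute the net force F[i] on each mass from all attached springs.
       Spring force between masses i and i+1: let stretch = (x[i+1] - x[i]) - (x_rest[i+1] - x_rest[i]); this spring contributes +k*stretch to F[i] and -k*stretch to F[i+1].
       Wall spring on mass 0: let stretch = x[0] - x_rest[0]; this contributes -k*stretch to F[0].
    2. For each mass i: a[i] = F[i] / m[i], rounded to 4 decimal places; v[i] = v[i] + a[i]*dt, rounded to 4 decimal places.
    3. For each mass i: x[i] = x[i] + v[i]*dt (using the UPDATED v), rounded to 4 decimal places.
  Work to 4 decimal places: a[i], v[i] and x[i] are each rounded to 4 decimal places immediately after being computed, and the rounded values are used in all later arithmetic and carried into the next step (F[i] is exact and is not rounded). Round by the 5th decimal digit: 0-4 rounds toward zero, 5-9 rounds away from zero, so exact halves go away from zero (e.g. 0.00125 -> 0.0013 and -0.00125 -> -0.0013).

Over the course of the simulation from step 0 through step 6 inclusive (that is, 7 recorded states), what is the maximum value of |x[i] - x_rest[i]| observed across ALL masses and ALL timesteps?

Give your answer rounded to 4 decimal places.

Step 0: x=[5.0000 14.0000 17.0000 25.0000] v=[1.0000 0.0000 0.0000 0.0000]
Step 1: x=[6.5000 12.5000 18.2500 24.5000] v=[3.0000 -3.0000 2.5000 -1.0000]
Step 2: x=[7.8750 10.9375 19.6250 23.9375] v=[2.7500 -3.1250 2.7500 -1.1250]
Step 3: x=[8.0469 10.7813 19.9063 23.7969] v=[0.3438 -0.3125 0.5625 -0.2813]
Step 4: x=[6.8907 12.2227 18.8790 24.1836] v=[-2.3125 2.8828 -2.0547 0.7734]
Step 5: x=[5.3448 13.9952 17.5137 24.7442] v=[-3.0919 3.5450 -2.7306 1.1211]
Step 6: x=[4.6253 14.4848 17.0764 24.9972] v=[-1.4391 0.9791 -0.8746 0.5059]
Max displacement = 2.4848

Answer: 2.4848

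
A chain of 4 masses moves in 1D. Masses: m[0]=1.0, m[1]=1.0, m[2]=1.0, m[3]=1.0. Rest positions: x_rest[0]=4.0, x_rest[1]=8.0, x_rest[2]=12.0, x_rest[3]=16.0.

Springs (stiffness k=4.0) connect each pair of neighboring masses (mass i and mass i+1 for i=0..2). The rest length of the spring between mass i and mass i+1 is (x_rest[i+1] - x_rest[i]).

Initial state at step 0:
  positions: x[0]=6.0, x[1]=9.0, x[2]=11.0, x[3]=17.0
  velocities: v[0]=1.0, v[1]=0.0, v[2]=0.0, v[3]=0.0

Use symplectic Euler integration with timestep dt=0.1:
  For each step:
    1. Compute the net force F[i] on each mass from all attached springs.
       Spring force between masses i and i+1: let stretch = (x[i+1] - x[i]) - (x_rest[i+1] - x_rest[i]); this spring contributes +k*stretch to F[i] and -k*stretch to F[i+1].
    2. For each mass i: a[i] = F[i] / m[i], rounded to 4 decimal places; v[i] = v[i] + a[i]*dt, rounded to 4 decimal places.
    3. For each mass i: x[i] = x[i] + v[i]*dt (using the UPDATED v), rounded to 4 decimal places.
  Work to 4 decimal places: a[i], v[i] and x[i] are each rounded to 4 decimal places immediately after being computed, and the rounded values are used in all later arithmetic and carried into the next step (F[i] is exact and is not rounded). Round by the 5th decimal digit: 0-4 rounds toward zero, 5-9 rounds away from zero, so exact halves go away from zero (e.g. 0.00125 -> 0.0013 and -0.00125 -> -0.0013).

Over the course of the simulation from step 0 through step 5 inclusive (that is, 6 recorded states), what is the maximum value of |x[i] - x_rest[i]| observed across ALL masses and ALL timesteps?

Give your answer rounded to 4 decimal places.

Answer: 2.0760

Derivation:
Step 0: x=[6.0000 9.0000 11.0000 17.0000] v=[1.0000 0.0000 0.0000 0.0000]
Step 1: x=[6.0600 8.9600 11.1600 16.9200] v=[0.6000 -0.4000 1.6000 -0.8000]
Step 2: x=[6.0760 8.8920 11.4624 16.7696] v=[0.1600 -0.6800 3.0240 -1.5040]
Step 3: x=[6.0446 8.8142 11.8743 16.5669] v=[-0.3136 -0.7782 4.1187 -2.0269]
Step 4: x=[5.9640 8.7480 12.3515 16.3365] v=[-0.8058 -0.6620 4.7717 -2.3039]
Step 5: x=[5.8348 8.7146 12.8439 16.1067] v=[-1.2922 -0.3342 4.9243 -2.2979]
Max displacement = 2.0760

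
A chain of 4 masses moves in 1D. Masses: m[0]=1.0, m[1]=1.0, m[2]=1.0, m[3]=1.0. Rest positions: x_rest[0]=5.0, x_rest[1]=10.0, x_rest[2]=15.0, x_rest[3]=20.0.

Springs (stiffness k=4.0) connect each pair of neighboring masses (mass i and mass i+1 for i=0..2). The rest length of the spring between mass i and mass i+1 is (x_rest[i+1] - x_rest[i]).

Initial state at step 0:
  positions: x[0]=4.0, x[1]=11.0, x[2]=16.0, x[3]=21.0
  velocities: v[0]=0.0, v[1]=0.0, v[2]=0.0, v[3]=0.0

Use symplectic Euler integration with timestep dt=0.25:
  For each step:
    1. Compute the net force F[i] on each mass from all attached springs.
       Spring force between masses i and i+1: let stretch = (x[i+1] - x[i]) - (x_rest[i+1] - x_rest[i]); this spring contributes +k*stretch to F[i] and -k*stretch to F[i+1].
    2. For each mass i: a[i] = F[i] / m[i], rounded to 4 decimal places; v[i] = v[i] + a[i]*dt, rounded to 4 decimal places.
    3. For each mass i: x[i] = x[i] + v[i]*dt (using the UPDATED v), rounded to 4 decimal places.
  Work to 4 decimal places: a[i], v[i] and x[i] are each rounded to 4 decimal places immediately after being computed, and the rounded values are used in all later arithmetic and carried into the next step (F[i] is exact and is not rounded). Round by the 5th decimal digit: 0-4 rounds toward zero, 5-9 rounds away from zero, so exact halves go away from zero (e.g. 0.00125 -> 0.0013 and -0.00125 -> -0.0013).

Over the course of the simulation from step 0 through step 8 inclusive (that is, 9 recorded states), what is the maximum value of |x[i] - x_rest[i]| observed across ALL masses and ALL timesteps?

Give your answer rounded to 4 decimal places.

Step 0: x=[4.0000 11.0000 16.0000 21.0000] v=[0.0000 0.0000 0.0000 0.0000]
Step 1: x=[4.5000 10.5000 16.0000 21.0000] v=[2.0000 -2.0000 0.0000 0.0000]
Step 2: x=[5.2500 9.8750 15.8750 21.0000] v=[3.0000 -2.5000 -0.5000 0.0000]
Step 3: x=[5.9063 9.5938 15.5313 20.9688] v=[2.6250 -1.1250 -1.3750 -0.1250]
Step 4: x=[6.2344 9.8751 15.0626 20.8282] v=[1.3125 1.1250 -1.8750 -0.5625]
Step 5: x=[6.2227 10.5431 14.7384 20.4962] v=[-0.0468 2.6718 -1.2969 -1.3281]
Step 6: x=[6.0411 11.1798 14.8048 19.9747] v=[-0.7264 2.5467 0.2656 -2.0859]
Step 7: x=[5.8942 11.4381 15.2574 19.4108] v=[-0.5877 1.0330 1.8105 -2.2558]
Step 8: x=[5.8833 11.2652 15.7936 19.0585] v=[-0.0438 -0.6916 2.1446 -1.4092]
Max displacement = 1.4381

Answer: 1.4381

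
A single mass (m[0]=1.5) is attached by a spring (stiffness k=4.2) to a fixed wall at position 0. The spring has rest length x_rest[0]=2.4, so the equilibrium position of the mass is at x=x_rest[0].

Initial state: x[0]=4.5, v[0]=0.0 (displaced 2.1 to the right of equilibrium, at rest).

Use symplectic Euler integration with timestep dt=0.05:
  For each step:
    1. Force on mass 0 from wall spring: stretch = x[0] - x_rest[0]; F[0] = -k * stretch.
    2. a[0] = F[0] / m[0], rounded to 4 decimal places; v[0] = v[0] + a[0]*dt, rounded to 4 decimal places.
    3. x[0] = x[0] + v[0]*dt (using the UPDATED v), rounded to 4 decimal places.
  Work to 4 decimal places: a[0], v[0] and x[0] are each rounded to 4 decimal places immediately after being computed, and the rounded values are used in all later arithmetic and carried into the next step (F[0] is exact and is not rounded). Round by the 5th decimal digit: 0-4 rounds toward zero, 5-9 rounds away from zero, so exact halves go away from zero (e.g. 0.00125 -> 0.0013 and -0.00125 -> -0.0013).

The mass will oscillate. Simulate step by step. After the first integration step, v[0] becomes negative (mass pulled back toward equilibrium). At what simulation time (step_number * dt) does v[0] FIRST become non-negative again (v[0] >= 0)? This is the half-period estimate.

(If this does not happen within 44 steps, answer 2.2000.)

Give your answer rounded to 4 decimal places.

Step 0: x=[4.5000] v=[0.0000]
Step 1: x=[4.4853] v=[-0.2940]
Step 2: x=[4.4560] v=[-0.5859]
Step 3: x=[4.4123] v=[-0.8737]
Step 4: x=[4.3545] v=[-1.1554]
Step 5: x=[4.2831] v=[-1.4290]
Step 6: x=[4.1985] v=[-1.6926]
Step 7: x=[4.1013] v=[-1.9444]
Step 8: x=[3.9922] v=[-2.1826]
Step 9: x=[3.8719] v=[-2.4055]
Step 10: x=[3.7413] v=[-2.6116]
Step 11: x=[3.6013] v=[-2.7994]
Step 12: x=[3.4529] v=[-2.9676]
Step 13: x=[3.2972] v=[-3.1150]
Step 14: x=[3.1352] v=[-3.2406]
Step 15: x=[2.9680] v=[-3.3435]
Step 16: x=[2.7969] v=[-3.4230]
Step 17: x=[2.6230] v=[-3.4786]
Step 18: x=[2.4475] v=[-3.5098]
Step 19: x=[2.2717] v=[-3.5165]
Step 20: x=[2.0968] v=[-3.4985]
Step 21: x=[1.9240] v=[-3.4561]
Step 22: x=[1.7545] v=[-3.3895]
Step 23: x=[1.5895] v=[-3.2991]
Step 24: x=[1.4302] v=[-3.1856]
Step 25: x=[1.2777] v=[-3.0498]
Step 26: x=[1.1331] v=[-2.8927]
Step 27: x=[0.9973] v=[-2.7153]
Step 28: x=[0.8714] v=[-2.5189]
Step 29: x=[0.7562] v=[-2.3049]
Step 30: x=[0.6525] v=[-2.0748]
Step 31: x=[0.5610] v=[-1.8302]
Step 32: x=[0.4824] v=[-1.5727]
Step 33: x=[0.4172] v=[-1.3042]
Step 34: x=[0.3659] v=[-1.0266]
Step 35: x=[0.3288] v=[-0.7418]
Step 36: x=[0.3062] v=[-0.4518]
Step 37: x=[0.2983] v=[-0.1587]
Step 38: x=[0.3051] v=[0.1355]
First v>=0 after going negative at step 38, time=1.9000

Answer: 1.9000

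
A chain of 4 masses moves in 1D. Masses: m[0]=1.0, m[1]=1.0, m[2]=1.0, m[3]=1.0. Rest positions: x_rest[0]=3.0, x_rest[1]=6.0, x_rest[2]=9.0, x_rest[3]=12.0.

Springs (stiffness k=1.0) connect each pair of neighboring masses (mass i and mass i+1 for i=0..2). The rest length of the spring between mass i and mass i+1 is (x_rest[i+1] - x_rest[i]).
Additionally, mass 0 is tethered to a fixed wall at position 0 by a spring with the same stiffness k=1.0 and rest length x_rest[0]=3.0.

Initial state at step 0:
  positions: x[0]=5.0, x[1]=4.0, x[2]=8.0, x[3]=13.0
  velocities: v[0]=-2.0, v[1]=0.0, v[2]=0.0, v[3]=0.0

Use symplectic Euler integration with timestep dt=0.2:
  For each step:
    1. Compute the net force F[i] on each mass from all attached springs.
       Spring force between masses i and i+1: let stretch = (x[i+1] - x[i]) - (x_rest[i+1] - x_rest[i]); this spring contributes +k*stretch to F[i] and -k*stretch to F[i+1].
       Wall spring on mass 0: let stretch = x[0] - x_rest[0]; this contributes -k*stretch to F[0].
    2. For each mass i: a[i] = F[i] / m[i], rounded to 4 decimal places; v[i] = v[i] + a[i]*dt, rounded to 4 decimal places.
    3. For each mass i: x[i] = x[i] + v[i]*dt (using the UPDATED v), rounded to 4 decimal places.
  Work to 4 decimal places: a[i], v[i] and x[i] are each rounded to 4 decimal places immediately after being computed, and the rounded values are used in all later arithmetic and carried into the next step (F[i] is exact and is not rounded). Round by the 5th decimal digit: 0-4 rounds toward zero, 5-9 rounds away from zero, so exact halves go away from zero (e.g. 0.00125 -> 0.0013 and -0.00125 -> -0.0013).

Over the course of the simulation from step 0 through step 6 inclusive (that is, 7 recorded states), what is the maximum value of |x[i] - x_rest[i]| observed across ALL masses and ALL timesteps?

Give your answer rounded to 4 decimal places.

Answer: 2.8299

Derivation:
Step 0: x=[5.0000 4.0000 8.0000 13.0000] v=[-2.0000 0.0000 0.0000 0.0000]
Step 1: x=[4.3600 4.2000 8.0400 12.9200] v=[-3.2000 1.0000 0.2000 -0.4000]
Step 2: x=[3.5392 4.5600 8.1216 12.7648] v=[-4.1040 1.8000 0.4080 -0.7760]
Step 3: x=[2.6177 5.0216 8.2465 12.5439] v=[-4.6077 2.3082 0.6243 -1.1046]
Step 4: x=[1.6876 5.5161 8.4143 12.2711] v=[-4.6505 2.4724 0.8388 -1.3641]
Step 5: x=[0.8431 5.9734 8.6204 11.9640] v=[-4.2223 2.2863 1.0305 -1.5355]
Step 6: x=[0.1701 6.3313 8.8544 11.6432] v=[-3.3649 1.7896 1.1698 -1.6042]
Max displacement = 2.8299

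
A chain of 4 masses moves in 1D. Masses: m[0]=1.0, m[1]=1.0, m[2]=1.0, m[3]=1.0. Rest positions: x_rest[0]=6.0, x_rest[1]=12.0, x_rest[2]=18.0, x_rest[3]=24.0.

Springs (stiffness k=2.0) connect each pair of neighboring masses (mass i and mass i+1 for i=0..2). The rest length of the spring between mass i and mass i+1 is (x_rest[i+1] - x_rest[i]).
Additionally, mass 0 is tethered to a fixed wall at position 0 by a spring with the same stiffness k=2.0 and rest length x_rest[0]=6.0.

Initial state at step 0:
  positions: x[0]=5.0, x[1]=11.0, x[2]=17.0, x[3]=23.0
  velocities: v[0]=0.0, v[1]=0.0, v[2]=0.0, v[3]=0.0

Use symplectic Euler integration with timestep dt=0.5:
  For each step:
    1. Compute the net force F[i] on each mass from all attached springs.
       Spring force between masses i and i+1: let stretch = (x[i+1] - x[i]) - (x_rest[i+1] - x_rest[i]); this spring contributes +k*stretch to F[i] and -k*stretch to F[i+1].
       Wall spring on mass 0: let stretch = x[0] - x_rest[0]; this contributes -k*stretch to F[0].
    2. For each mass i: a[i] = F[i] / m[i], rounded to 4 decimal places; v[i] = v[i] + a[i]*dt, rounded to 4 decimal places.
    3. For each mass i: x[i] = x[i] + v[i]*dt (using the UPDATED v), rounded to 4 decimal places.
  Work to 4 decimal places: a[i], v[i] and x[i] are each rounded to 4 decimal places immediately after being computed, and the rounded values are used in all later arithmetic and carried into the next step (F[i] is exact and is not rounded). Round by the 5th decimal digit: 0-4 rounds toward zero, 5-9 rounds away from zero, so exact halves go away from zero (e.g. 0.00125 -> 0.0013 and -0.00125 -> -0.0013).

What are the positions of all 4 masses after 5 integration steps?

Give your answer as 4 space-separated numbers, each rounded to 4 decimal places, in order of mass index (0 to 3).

Step 0: x=[5.0000 11.0000 17.0000 23.0000] v=[0.0000 0.0000 0.0000 0.0000]
Step 1: x=[5.5000 11.0000 17.0000 23.0000] v=[1.0000 0.0000 0.0000 0.0000]
Step 2: x=[6.0000 11.2500 17.0000 23.0000] v=[1.0000 0.5000 0.0000 0.0000]
Step 3: x=[6.1250 11.7500 17.1250 23.0000] v=[0.2500 1.0000 0.2500 0.0000]
Step 4: x=[6.0000 12.1250 17.5000 23.0625] v=[-0.2500 0.7500 0.7500 0.1250]
Step 5: x=[5.9375 12.1250 17.9688 23.3438] v=[-0.1250 0.0000 0.9375 0.5625]

Answer: 5.9375 12.1250 17.9688 23.3438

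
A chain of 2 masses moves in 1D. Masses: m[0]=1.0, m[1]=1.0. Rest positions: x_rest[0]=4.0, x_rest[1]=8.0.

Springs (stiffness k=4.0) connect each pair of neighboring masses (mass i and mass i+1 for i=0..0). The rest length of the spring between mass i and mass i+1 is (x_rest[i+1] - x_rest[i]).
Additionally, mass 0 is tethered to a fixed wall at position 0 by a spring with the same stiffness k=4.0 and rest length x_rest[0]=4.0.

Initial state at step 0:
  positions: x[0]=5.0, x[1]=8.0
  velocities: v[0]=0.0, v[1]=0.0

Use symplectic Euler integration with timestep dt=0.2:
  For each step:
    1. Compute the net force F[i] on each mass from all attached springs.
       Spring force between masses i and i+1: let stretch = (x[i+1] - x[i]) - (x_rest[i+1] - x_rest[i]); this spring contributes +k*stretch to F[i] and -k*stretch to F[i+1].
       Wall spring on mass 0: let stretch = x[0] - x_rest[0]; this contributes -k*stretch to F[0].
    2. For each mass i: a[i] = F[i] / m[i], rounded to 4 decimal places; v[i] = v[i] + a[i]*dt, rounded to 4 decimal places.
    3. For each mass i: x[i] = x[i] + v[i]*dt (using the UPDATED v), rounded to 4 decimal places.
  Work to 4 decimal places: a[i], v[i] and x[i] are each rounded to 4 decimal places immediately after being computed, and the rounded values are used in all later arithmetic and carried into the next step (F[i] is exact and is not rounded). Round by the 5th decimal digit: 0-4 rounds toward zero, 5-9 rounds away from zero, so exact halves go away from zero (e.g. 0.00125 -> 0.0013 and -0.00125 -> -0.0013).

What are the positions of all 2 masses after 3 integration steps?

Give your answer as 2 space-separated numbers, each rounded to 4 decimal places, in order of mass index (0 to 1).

Step 0: x=[5.0000 8.0000] v=[0.0000 0.0000]
Step 1: x=[4.6800 8.1600] v=[-1.6000 0.8000]
Step 2: x=[4.1680 8.4032] v=[-2.5600 1.2160]
Step 3: x=[3.6668 8.6088] v=[-2.5062 1.0278]

Answer: 3.6668 8.6088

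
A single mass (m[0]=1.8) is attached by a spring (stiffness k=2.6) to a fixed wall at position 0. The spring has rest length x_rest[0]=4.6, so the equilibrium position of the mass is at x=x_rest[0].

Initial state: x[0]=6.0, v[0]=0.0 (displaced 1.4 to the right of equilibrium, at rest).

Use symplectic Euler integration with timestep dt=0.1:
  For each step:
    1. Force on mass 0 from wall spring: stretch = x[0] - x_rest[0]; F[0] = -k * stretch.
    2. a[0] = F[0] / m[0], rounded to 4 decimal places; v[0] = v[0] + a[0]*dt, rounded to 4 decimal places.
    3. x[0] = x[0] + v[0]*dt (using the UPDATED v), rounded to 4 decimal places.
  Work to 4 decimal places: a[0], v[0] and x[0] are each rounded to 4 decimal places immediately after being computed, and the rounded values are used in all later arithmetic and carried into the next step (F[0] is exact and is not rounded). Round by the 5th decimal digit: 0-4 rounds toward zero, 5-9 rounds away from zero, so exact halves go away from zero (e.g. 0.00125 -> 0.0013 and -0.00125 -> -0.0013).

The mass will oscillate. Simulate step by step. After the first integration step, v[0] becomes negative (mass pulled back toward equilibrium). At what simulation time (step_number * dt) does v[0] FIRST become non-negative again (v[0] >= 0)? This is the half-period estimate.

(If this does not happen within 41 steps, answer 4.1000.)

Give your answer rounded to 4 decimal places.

Step 0: x=[6.0000] v=[0.0000]
Step 1: x=[5.9798] v=[-0.2022]
Step 2: x=[5.9397] v=[-0.4015]
Step 3: x=[5.8802] v=[-0.5950]
Step 4: x=[5.8022] v=[-0.7799]
Step 5: x=[5.7068] v=[-0.9536]
Step 6: x=[5.5955] v=[-1.1135]
Step 7: x=[5.4698] v=[-1.2573]
Step 8: x=[5.3315] v=[-1.3829]
Step 9: x=[5.1826] v=[-1.4886]
Step 10: x=[5.0253] v=[-1.5728]
Step 11: x=[4.8619] v=[-1.6342]
Step 12: x=[4.6947] v=[-1.6720]
Step 13: x=[4.5261] v=[-1.6857]
Step 14: x=[4.3586] v=[-1.6750]
Step 15: x=[4.1946] v=[-1.6401]
Step 16: x=[4.0365] v=[-1.5815]
Step 17: x=[3.8865] v=[-1.5001]
Step 18: x=[3.7468] v=[-1.3970]
Step 19: x=[3.6194] v=[-1.2738]
Step 20: x=[3.5062] v=[-1.1322]
Step 21: x=[3.4088] v=[-0.9742]
Step 22: x=[3.3286] v=[-0.8021]
Step 23: x=[3.2668] v=[-0.6185]
Step 24: x=[3.2242] v=[-0.4259]
Step 25: x=[3.2015] v=[-0.2272]
Step 26: x=[3.1990] v=[-0.0252]
Step 27: x=[3.2167] v=[0.1772]
First v>=0 after going negative at step 27, time=2.7000

Answer: 2.7000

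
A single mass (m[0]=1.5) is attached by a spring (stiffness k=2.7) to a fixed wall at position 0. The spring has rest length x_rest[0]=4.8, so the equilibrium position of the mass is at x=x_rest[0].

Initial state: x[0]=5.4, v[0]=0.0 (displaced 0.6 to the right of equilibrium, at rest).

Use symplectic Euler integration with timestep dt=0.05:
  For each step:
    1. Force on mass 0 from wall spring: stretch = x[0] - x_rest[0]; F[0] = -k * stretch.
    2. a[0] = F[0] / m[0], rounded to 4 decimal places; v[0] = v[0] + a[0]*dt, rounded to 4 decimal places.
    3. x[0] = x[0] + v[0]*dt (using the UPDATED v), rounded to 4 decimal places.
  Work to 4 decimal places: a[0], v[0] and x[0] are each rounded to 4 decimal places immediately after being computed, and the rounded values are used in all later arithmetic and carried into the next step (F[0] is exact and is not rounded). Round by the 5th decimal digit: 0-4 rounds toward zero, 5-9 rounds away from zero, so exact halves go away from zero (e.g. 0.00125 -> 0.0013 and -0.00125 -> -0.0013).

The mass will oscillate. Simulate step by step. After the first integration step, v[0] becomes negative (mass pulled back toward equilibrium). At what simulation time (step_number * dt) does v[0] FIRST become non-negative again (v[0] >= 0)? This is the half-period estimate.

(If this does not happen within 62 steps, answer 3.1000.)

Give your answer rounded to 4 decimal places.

Answer: 2.3500

Derivation:
Step 0: x=[5.4000] v=[0.0000]
Step 1: x=[5.3973] v=[-0.0540]
Step 2: x=[5.3919] v=[-0.1078]
Step 3: x=[5.3838] v=[-0.1611]
Step 4: x=[5.3731] v=[-0.2136]
Step 5: x=[5.3598] v=[-0.2652]
Step 6: x=[5.3440] v=[-0.3156]
Step 7: x=[5.3258] v=[-0.3646]
Step 8: x=[5.3052] v=[-0.4119]
Step 9: x=[5.2823] v=[-0.4574]
Step 10: x=[5.2573] v=[-0.5008]
Step 11: x=[5.2302] v=[-0.5420]
Step 12: x=[5.2012] v=[-0.5807]
Step 13: x=[5.1704] v=[-0.6168]
Step 14: x=[5.1379] v=[-0.6501]
Step 15: x=[5.1039] v=[-0.6805]
Step 16: x=[5.0685] v=[-0.7079]
Step 17: x=[5.0319] v=[-0.7321]
Step 18: x=[4.9943] v=[-0.7530]
Step 19: x=[4.9558] v=[-0.7705]
Step 20: x=[4.9166] v=[-0.7845]
Step 21: x=[4.8769] v=[-0.7950]
Step 22: x=[4.8368] v=[-0.8019]
Step 23: x=[4.7965] v=[-0.8052]
Step 24: x=[4.7563] v=[-0.8049]
Step 25: x=[4.7163] v=[-0.8010]
Step 26: x=[4.6766] v=[-0.7935]
Step 27: x=[4.6375] v=[-0.7824]
Step 28: x=[4.5991] v=[-0.7678]
Step 29: x=[4.5616] v=[-0.7497]
Step 30: x=[4.5252] v=[-0.7282]
Step 31: x=[4.4900] v=[-0.7035]
Step 32: x=[4.4562] v=[-0.6756]
Step 33: x=[4.4240] v=[-0.6447]
Step 34: x=[4.3935] v=[-0.6109]
Step 35: x=[4.3648] v=[-0.5743]
Step 36: x=[4.3380] v=[-0.5351]
Step 37: x=[4.3133] v=[-0.4935]
Step 38: x=[4.2908] v=[-0.4497]
Step 39: x=[4.2706] v=[-0.4039]
Step 40: x=[4.2528] v=[-0.3563]
Step 41: x=[4.2374] v=[-0.3071]
Step 42: x=[4.2246] v=[-0.2565]
Step 43: x=[4.2144] v=[-0.2047]
Step 44: x=[4.2068] v=[-0.1520]
Step 45: x=[4.2019] v=[-0.0986]
Step 46: x=[4.1997] v=[-0.0448]
Step 47: x=[4.2002] v=[0.0092]
First v>=0 after going negative at step 47, time=2.3500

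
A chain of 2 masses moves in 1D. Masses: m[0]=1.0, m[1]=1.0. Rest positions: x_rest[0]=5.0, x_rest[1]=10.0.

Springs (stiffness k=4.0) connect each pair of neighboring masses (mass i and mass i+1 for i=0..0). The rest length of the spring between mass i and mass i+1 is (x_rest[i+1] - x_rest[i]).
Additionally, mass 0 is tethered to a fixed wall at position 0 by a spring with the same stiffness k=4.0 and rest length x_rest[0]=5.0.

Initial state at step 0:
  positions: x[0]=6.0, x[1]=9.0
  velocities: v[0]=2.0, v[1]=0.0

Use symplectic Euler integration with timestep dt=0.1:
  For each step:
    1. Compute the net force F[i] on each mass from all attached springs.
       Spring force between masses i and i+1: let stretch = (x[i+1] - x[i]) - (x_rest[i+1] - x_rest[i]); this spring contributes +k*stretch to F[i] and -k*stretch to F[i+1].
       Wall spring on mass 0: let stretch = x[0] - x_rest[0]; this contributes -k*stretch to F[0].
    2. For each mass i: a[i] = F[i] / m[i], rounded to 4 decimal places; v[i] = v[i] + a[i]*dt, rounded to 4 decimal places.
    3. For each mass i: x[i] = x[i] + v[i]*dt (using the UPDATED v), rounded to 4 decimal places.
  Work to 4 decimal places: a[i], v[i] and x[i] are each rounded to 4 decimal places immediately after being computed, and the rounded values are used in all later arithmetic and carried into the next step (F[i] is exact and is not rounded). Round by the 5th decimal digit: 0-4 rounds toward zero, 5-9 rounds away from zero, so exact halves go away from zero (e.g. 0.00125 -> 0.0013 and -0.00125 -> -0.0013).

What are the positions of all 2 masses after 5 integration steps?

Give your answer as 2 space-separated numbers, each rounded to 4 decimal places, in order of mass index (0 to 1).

Step 0: x=[6.0000 9.0000] v=[2.0000 0.0000]
Step 1: x=[6.0800 9.0800] v=[0.8000 0.8000]
Step 2: x=[6.0368 9.2400] v=[-0.4320 1.6000]
Step 3: x=[5.8803 9.4719] v=[-1.5654 2.3187]
Step 4: x=[5.6322 9.7601] v=[-2.4809 2.8821]
Step 5: x=[5.3239 10.0832] v=[-3.0826 3.2309]

Answer: 5.3239 10.0832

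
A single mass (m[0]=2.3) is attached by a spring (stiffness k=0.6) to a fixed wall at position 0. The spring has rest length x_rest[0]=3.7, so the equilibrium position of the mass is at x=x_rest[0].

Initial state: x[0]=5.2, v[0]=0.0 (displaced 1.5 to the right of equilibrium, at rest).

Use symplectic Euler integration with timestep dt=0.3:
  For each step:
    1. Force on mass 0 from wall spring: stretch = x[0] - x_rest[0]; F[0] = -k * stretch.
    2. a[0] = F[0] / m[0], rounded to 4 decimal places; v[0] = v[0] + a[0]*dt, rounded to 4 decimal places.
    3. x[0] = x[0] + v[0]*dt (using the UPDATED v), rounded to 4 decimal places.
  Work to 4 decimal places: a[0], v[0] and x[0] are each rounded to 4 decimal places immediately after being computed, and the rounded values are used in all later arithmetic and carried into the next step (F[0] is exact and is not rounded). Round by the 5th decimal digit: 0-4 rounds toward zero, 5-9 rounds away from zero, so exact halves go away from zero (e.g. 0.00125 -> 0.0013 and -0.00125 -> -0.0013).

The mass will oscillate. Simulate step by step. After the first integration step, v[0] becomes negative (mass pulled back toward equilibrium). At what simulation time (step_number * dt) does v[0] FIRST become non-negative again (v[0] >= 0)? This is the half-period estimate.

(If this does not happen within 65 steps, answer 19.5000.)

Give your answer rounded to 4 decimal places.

Step 0: x=[5.2000] v=[0.0000]
Step 1: x=[5.1648] v=[-0.1174]
Step 2: x=[5.0952] v=[-0.2320]
Step 3: x=[4.9928] v=[-0.3412]
Step 4: x=[4.8601] v=[-0.4424]
Step 5: x=[4.7001] v=[-0.5332]
Step 6: x=[4.5167] v=[-0.6115]
Step 7: x=[4.3141] v=[-0.6754]
Step 8: x=[4.0971] v=[-0.7235]
Step 9: x=[3.8707] v=[-0.7546]
Step 10: x=[3.6403] v=[-0.7680]
Step 11: x=[3.4113] v=[-0.7633]
Step 12: x=[3.1891] v=[-0.7407]
Step 13: x=[2.9789] v=[-0.7007]
Step 14: x=[2.7856] v=[-0.6443]
Step 15: x=[2.6138] v=[-0.5728]
Step 16: x=[2.4675] v=[-0.4878]
Step 17: x=[2.3501] v=[-0.3914]
Step 18: x=[2.2644] v=[-0.2858]
Step 19: x=[2.2124] v=[-0.1735]
Step 20: x=[2.1953] v=[-0.0571]
Step 21: x=[2.2135] v=[0.0607]
First v>=0 after going negative at step 21, time=6.3000

Answer: 6.3000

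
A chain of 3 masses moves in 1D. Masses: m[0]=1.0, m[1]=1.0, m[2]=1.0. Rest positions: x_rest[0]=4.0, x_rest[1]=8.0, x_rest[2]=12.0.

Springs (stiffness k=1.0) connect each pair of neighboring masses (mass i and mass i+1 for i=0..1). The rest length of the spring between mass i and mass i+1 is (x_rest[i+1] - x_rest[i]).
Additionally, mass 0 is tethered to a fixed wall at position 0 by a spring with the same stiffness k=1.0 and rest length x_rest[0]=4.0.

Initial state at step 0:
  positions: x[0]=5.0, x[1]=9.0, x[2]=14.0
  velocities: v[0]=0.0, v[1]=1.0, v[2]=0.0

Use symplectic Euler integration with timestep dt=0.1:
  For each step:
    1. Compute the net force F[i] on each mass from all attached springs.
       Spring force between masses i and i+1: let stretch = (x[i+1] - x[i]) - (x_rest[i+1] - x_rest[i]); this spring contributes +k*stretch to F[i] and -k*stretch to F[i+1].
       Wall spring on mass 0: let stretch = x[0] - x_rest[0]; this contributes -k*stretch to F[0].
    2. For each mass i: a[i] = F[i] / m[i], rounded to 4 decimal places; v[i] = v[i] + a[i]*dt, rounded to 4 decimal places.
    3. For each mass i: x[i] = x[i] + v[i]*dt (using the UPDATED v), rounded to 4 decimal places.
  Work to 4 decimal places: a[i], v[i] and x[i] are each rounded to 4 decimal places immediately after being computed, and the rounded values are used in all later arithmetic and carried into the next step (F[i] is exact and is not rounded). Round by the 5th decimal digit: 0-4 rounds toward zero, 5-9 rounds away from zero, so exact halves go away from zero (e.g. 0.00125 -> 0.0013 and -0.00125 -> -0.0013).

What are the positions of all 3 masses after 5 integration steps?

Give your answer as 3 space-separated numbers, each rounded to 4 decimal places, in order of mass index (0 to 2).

Answer: 4.8794 9.5977 13.8762

Derivation:
Step 0: x=[5.0000 9.0000 14.0000] v=[0.0000 1.0000 0.0000]
Step 1: x=[4.9900 9.1100 13.9900] v=[-0.1000 1.1000 -0.1000]
Step 2: x=[4.9713 9.2276 13.9712] v=[-0.1870 1.1760 -0.1880]
Step 3: x=[4.9455 9.3501 13.9450] v=[-0.2585 1.2247 -0.2624]
Step 4: x=[4.9142 9.4745 13.9128] v=[-0.3126 1.2437 -0.3219]
Step 5: x=[4.8794 9.5977 13.8762] v=[-0.3480 1.2315 -0.3657]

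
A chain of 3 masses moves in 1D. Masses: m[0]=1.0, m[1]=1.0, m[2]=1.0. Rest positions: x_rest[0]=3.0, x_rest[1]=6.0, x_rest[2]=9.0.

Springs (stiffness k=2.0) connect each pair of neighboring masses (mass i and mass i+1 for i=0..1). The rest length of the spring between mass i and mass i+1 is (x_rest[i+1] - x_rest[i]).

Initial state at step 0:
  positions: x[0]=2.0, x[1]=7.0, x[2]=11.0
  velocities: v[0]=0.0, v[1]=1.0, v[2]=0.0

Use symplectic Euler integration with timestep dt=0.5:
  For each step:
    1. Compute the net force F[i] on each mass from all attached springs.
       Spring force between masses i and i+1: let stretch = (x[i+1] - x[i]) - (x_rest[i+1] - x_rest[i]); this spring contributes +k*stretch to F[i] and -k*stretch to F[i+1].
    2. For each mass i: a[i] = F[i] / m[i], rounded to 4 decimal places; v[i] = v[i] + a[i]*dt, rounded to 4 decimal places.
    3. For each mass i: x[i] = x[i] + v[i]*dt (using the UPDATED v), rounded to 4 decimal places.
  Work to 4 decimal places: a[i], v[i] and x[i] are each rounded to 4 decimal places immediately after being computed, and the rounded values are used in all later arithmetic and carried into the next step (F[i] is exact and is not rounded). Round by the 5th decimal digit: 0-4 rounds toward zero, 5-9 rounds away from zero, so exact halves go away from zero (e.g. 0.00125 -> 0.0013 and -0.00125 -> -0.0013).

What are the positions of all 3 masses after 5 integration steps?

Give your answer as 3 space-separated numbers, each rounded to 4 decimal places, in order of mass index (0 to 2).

Step 0: x=[2.0000 7.0000 11.0000] v=[0.0000 1.0000 0.0000]
Step 1: x=[3.0000 7.0000 10.5000] v=[2.0000 0.0000 -1.0000]
Step 2: x=[4.5000 6.7500 9.7500] v=[3.0000 -0.5000 -1.5000]
Step 3: x=[5.6250 6.8750 9.0000] v=[2.2500 0.2500 -1.5000]
Step 4: x=[5.8750 7.4375 8.6875] v=[0.5000 1.1250 -0.6250]
Step 5: x=[5.4063 7.8438 9.2500] v=[-0.9375 0.8125 1.1250]

Answer: 5.4063 7.8438 9.2500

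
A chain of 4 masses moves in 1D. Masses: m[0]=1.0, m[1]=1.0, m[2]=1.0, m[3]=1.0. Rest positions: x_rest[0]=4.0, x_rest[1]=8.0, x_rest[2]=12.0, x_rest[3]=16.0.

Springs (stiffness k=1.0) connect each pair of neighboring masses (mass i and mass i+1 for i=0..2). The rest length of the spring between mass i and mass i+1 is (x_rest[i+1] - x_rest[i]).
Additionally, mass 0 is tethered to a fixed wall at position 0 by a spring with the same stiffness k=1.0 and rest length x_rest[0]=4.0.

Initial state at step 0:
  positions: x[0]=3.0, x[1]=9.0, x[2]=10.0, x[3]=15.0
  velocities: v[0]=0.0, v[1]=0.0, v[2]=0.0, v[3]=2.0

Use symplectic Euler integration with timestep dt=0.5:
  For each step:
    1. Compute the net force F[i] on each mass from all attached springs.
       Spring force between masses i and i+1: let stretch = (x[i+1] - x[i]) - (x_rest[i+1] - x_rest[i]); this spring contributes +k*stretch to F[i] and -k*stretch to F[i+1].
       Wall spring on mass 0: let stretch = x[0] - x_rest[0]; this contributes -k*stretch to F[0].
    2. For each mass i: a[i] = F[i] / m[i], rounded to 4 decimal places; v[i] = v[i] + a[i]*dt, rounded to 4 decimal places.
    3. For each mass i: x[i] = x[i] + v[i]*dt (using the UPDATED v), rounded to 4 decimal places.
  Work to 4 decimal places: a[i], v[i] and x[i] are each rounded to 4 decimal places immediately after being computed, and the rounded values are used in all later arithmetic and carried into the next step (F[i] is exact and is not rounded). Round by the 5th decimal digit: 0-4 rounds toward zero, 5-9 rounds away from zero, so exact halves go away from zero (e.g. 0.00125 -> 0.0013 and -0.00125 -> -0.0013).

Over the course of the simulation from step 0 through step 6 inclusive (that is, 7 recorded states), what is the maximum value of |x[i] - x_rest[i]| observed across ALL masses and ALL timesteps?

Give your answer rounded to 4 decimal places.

Step 0: x=[3.0000 9.0000 10.0000 15.0000] v=[0.0000 0.0000 0.0000 2.0000]
Step 1: x=[3.7500 7.7500 11.0000 15.7500] v=[1.5000 -2.5000 2.0000 1.5000]
Step 2: x=[4.5625 6.3125 12.3750 16.3125] v=[1.6250 -2.8750 2.7500 1.1250]
Step 3: x=[4.6719 5.9531 13.2188 16.8907] v=[0.2188 -0.7188 1.6875 1.1563]
Step 4: x=[3.9336 7.0899 13.1641 17.5509] v=[-1.4766 2.2735 -0.1094 1.3204]
Step 5: x=[3.0010 8.9562 12.6876 18.1144] v=[-1.8653 3.7325 -0.9531 1.1270]
Step 6: x=[2.8069 10.2665 12.6349 18.3212] v=[-0.3882 2.6206 -0.1054 0.4136]
Max displacement = 2.3212

Answer: 2.3212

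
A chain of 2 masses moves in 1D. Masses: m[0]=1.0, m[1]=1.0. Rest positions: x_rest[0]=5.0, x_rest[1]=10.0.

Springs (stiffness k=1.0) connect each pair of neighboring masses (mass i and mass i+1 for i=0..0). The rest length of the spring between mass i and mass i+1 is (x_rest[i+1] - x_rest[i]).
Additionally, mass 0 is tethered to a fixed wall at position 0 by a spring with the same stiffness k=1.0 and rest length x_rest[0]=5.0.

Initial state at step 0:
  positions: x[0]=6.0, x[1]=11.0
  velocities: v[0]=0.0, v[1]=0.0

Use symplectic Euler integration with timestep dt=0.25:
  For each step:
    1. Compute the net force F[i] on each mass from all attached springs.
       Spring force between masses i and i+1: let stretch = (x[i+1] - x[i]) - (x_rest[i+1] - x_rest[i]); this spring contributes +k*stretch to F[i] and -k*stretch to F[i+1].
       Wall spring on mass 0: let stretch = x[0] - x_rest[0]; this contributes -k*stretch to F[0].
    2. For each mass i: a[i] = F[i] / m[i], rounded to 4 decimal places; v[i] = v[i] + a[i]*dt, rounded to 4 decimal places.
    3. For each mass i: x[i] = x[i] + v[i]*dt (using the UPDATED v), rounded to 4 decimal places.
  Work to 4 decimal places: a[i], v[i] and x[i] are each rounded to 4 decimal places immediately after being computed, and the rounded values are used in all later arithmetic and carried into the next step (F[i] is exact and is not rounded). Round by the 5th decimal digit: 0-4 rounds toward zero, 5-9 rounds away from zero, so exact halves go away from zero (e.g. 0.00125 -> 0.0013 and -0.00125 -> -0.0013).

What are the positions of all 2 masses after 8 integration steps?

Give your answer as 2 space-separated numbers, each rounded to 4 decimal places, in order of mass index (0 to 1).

Answer: 4.9161 10.4630

Derivation:
Step 0: x=[6.0000 11.0000] v=[0.0000 0.0000]
Step 1: x=[5.9375 11.0000] v=[-0.2500 0.0000]
Step 2: x=[5.8203 10.9961] v=[-0.4688 -0.0156]
Step 3: x=[5.6628 10.9812] v=[-0.6299 -0.0596]
Step 4: x=[5.4838 10.9464] v=[-0.7160 -0.1392]
Step 5: x=[5.3035 10.8827] v=[-0.7213 -0.2549]
Step 6: x=[5.1404 10.7828] v=[-0.6524 -0.3997]
Step 7: x=[5.0087 10.6427] v=[-0.5269 -0.5603]
Step 8: x=[4.9161 10.4630] v=[-0.3706 -0.7188]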